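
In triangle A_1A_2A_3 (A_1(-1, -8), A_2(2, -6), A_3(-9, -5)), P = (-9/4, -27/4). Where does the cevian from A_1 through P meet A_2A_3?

(-7/2, -11/2)

Barycentric coordinates of P with respect to A_1A_2A_3: (1/2, 1/4, 1/4).
On side A_2A_3 the A_1-coordinate is zero; dropping P's A_1-weight 1/2 and renormalizing the remaining 1/4 : 1/4 gives weights 1/2, 1/2 on A_2, A_3.
Q = (1/2)·(2, -6) + (1/2)·(-9, -5) = (-7/2, -11/2).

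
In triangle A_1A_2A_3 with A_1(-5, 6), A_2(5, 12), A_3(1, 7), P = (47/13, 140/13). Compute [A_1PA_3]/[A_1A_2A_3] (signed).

[A_1A_2A_3] = ½·((-5)·(12−7) + 5·(7−6) + 1·(6−12)) = ½·(-25 + 5 − 6) = -13.
[A_1PA_3] = ½·((-5)·(140/13−7) + (47/13)·(7−6) + 1·(6−(140/13))) = ½·(-245/13 + 47/13 − 62/13) = -10, so the ratio is (-10)/(-13) = 10/13.

10/13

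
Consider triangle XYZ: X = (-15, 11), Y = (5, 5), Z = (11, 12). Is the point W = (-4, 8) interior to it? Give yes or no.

yes

Barycentric coordinates of W: (81/176, 89/176, 3/88).
The three coordinates are positive, positive, positive; a point is interior exactly when all three are positive.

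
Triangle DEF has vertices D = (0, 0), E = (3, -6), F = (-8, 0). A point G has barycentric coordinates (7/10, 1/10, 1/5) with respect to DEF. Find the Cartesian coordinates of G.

G = (7/10)·D + (1/10)·E + (1/5)·F.
x-coordinate: (7/10)·0 + (1/10)·3 + (1/5)·(-8) = -13/10.
y-coordinate: (7/10)·0 + (1/10)·(-6) + (1/5)·0 = -3/5.

(-13/10, -3/5)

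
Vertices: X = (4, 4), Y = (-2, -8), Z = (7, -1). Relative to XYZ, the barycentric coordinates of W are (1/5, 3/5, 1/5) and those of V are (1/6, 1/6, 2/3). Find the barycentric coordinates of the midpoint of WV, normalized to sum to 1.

Since both coordinate triples sum to 1, the midpoint's barycentrics are the componentwise average.
(1/5+1/6)/2 = 11/60; similarly 23/60 and 13/30.

(11/60, 23/60, 13/30)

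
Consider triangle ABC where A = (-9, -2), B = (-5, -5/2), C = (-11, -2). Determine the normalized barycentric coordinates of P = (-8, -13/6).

Signed area of the reference triangle: [ABC] = ½·((-9)·(-5/2−(-2)) + (-5)·(-2−(-2)) + (-11)·(-2−(-5/2))) = ½·(9/2 + 0 − 11/2) = -1/2.
[PBC] = ½·((-8)·(-5/2−(-2)) + (-5)·(-2−(-13/6)) + (-11)·(-13/6−(-5/2))) = ½·(4 − 5/6 − 11/3) = -1/4, so the A-coordinate is (-1/4)/(-1/2) = 1/2.
[APC] = ½·((-9)·(-13/6−(-2)) + (-8)·(-2−(-2)) + (-11)·(-2−(-13/6))) = ½·(3/2 + 0 − 11/6) = -1/6, so the B-coordinate is 1/3.
[ABP] = ½·((-9)·(-5/2−(-13/6)) + (-5)·(-13/6−(-2)) + (-8)·(-2−(-5/2))) = ½·(3 + 5/6 − 4) = -1/12, so the C-coordinate is 1/6.
Check: 1/2 + 1/3 + 1/6 = 1.

(1/2, 1/3, 1/6)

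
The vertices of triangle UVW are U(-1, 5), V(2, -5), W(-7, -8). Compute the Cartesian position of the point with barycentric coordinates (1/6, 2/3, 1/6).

(0, -23/6)

P = (1/6)·U + (2/3)·V + (1/6)·W.
x-coordinate: (1/6)·(-1) + (2/3)·2 + (1/6)·(-7) = 0.
y-coordinate: (1/6)·5 + (2/3)·(-5) + (1/6)·(-8) = -23/6.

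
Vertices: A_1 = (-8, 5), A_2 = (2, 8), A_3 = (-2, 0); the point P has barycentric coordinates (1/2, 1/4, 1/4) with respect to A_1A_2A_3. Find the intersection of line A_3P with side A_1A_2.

Line A_3P meets A_1A_2 where the A_3-coordinate vanishes; zeroing P's A_3-weight and renormalizing leaves A_1, A_2-weights 1/2 : 1/4 → (2/3, 1/3).
So Q = (2/3)·A_1 + (1/3)·A_2 = (-14/3, 6).

(-14/3, 6)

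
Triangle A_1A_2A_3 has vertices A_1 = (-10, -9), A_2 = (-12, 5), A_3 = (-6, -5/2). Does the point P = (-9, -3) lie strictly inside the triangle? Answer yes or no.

Barycentric coordinates of P: (17/46, 35/138, 26/69).
The three coordinates are positive, positive, positive; a point is interior exactly when all three are positive.

yes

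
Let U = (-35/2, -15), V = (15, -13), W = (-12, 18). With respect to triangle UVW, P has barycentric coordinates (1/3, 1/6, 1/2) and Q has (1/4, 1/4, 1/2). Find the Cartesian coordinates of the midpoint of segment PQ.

(-383/48, 23/12)

Barycentric coordinates of the midpoint are the average: (7/24, 5/24, 1/2).
Converting: (7/24)·U + (5/24)·V + (1/2)·W = (-383/48, 23/12).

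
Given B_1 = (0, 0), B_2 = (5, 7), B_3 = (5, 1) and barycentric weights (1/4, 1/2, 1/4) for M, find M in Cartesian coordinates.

M = (1/4)·B_1 + (1/2)·B_2 + (1/4)·B_3.
x-coordinate: (1/4)·0 + (1/2)·5 + (1/4)·5 = 15/4.
y-coordinate: (1/4)·0 + (1/2)·7 + (1/4)·1 = 15/4.

(15/4, 15/4)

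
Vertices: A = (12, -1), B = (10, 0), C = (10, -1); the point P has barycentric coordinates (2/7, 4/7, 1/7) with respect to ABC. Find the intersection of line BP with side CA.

(34/3, -1)

Line BP meets CA where the B-coordinate vanishes; zeroing P's B-weight and renormalizing leaves C, A-weights 1/7 : 2/7 → (1/3, 2/3).
So Q = (1/3)·C + (2/3)·A = (34/3, -1).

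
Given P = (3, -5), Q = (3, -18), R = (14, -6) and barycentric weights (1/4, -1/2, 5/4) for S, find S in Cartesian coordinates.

(67/4, 1/4)

S = (1/4)·P + (-1/2)·Q + (5/4)·R.
x-coordinate: (1/4)·3 + (-1/2)·3 + (5/4)·14 = 67/4.
y-coordinate: (1/4)·(-5) + (-1/2)·(-18) + (5/4)·(-6) = 1/4.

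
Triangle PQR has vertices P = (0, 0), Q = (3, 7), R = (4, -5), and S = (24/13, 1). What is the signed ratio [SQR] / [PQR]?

6/13

[PQR] = ½·(0·(7−(-5)) + 3·(-5−0) + 4·(0−7)) = ½·(0 − 15 − 28) = -43/2.
[SQR] = ½·((24/13)·(7−(-5)) + 3·(-5−1) + 4·(1−7)) = ½·(288/13 − 18 − 24) = -129/13, so the ratio is (-129/13)/(-43/2) = 6/13.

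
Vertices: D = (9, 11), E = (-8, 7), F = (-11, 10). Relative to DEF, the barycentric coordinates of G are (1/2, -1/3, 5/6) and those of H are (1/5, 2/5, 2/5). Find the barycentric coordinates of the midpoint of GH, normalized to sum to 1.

Since both coordinate triples sum to 1, the midpoint's barycentrics are the componentwise average.
(1/2+1/5)/2 = 7/20; similarly 1/30 and 37/60.

(7/20, 1/30, 37/60)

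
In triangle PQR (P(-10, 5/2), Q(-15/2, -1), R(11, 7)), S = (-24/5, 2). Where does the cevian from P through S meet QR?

Barycentric coordinates of S with respect to PQR: (2/5, 2/5, 1/5).
On side QR the P-coordinate is zero; dropping S's P-weight 2/5 and renormalizing the remaining 2/5 : 1/5 gives weights 2/3, 1/3 on Q, R.
T = (2/3)·(-15/2, -1) + (1/3)·(11, 7) = (-4/3, 5/3).

(-4/3, 5/3)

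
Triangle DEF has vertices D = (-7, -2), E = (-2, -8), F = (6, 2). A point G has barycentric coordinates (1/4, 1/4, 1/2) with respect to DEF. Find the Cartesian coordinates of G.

G = (1/4)·D + (1/4)·E + (1/2)·F.
x-coordinate: (1/4)·(-7) + (1/4)·(-2) + (1/2)·6 = 3/4.
y-coordinate: (1/4)·(-2) + (1/4)·(-8) + (1/2)·2 = -3/2.

(3/4, -3/2)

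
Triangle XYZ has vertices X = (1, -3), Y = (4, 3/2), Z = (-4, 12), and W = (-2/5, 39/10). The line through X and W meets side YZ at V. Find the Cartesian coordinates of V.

(-4/3, 17/2)

Barycentric coordinates of W with respect to XYZ: (2/5, 1/5, 2/5).
On side YZ the X-coordinate is zero; dropping W's X-weight 2/5 and renormalizing the remaining 1/5 : 2/5 gives weights 1/3, 2/3 on Y, Z.
V = (1/3)·(4, 3/2) + (2/3)·(-4, 12) = (-4/3, 17/2).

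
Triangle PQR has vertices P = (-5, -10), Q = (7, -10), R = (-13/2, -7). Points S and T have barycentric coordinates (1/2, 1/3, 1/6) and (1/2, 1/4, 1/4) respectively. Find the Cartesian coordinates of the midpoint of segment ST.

(-29/16, -75/8)

Barycentric coordinates of the midpoint are the average: (1/2, 7/24, 5/24).
Converting: (1/2)·P + (7/24)·Q + (5/24)·R = (-29/16, -75/8).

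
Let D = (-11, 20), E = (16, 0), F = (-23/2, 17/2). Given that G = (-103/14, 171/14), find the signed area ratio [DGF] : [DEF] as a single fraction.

[DEF] = ½·((-11)·(0−(17/2)) + 16·(17/2−20) + (-23/2)·(20−0)) = ½·(187/2 − 184 − 230) = -641/4.
[DGF] = ½·((-11)·(171/14−(17/2)) + (-103/14)·(17/2−20) + (-23/2)·(20−(171/14))) = ½·(-286/7 + 2369/28 − 2507/28) = -641/28, so the ratio is (-641/28)/(-641/4) = 1/7.

1/7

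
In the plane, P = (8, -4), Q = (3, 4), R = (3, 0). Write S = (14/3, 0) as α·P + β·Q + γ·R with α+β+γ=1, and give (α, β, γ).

Signed area of the reference triangle: [PQR] = ½·(8·(4−0) + 3·(0−(-4)) + 3·(-4−4)) = ½·(32 + 12 − 24) = 10.
[SQR] = ½·((14/3)·(4−0) + 3·(0−0) + 3·(0−4)) = ½·(56/3 + 0 − 12) = 10/3, so the P-coordinate is (10/3)/10 = 1/3.
[PSR] = ½·(8·(0−0) + (14/3)·(0−(-4)) + 3·(-4−0)) = ½·(0 + 56/3 − 12) = 10/3, so the Q-coordinate is 1/3.
[PQS] = ½·(8·(4−0) + 3·(0−(-4)) + (14/3)·(-4−4)) = ½·(32 + 12 − 112/3) = 10/3, so the R-coordinate is 1/3.

(1/3, 1/3, 1/3)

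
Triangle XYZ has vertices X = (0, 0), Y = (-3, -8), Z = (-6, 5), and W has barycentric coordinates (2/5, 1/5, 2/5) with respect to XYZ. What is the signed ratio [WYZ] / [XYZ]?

2/5

The signed ratio [WYZ]/[XYZ] equals the barycentric coordinate of W at vertex X, which is 2/5.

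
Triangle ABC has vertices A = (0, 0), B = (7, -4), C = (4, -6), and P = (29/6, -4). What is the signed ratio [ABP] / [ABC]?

[ABC] = ½·(0·(-4−(-6)) + 7·(-6−0) + 4·(0−(-4))) = ½·(0 − 42 + 16) = -13.
[ABP] = ½·(0·(-4−(-4)) + 7·(-4−0) + (29/6)·(0−(-4))) = ½·(0 − 28 + 58/3) = -13/3, so the ratio is (-13/3)/(-13) = 1/3.

1/3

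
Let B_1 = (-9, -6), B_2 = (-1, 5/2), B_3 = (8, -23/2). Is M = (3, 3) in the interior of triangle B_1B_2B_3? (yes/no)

no

Barycentric coordinates of M: (-121/377, 438/377, 60/377).
The three coordinates are negative, positive, positive; a point is interior exactly when all three are positive.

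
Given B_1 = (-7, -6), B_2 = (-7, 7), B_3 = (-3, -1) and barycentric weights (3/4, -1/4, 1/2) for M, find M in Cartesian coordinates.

(-5, -27/4)

M = (3/4)·B_1 + (-1/4)·B_2 + (1/2)·B_3.
x-coordinate: (3/4)·(-7) + (-1/4)·(-7) + (1/2)·(-3) = -5.
y-coordinate: (3/4)·(-6) + (-1/4)·7 + (1/2)·(-1) = -27/4.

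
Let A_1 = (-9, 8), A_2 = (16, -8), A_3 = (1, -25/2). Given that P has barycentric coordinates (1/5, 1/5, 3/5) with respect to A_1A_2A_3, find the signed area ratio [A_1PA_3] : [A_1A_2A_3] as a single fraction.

The signed ratio [A_1PA_3]/[A_1A_2A_3] equals the barycentric coordinate of P at vertex A_2, which is 1/5.

1/5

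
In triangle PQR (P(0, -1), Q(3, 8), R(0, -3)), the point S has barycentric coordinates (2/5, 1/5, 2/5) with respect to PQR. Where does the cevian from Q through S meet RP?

Line QS meets RP where the Q-coordinate vanishes; zeroing S's Q-weight and renormalizing leaves R, P-weights 2/5 : 2/5 → (1/2, 1/2).
So T = (1/2)·R + (1/2)·P = (0, -2).

(0, -2)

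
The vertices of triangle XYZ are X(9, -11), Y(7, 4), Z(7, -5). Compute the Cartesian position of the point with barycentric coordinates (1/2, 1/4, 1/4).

W = (1/2)·X + (1/4)·Y + (1/4)·Z.
x-coordinate: (1/2)·9 + (1/4)·7 + (1/4)·7 = 8.
y-coordinate: (1/2)·(-11) + (1/4)·4 + (1/4)·(-5) = -23/4.

(8, -23/4)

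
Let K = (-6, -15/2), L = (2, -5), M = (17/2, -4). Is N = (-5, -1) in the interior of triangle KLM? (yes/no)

Barycentric coordinates of N: (-4, 11, -6).
The three coordinates are negative, positive, negative; a point is interior exactly when all three are positive.

no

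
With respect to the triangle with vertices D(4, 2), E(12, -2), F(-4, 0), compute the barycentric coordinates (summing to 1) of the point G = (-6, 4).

Signed area of the reference triangle: [DEF] = ½·(4·(-2−0) + 12·(0−2) + (-4)·(2−(-2))) = ½·(-8 − 24 − 16) = -24.
[GEF] = ½·((-6)·(-2−0) + 12·(0−4) + (-4)·(4−(-2))) = ½·(12 − 48 − 24) = -30, so the D-coordinate is (-30)/(-24) = 5/4.
[DGF] = ½·(4·(4−0) + (-6)·(0−2) + (-4)·(2−4)) = ½·(16 + 12 + 8) = 18, so the E-coordinate is -3/4.
[DEG] = ½·(4·(-2−4) + 12·(4−2) + (-6)·(2−(-2))) = ½·(-24 + 24 − 24) = -12, so the F-coordinate is 1/2.
Check: 5/4 − 3/4 + 1/2 = 1.

(5/4, -3/4, 1/2)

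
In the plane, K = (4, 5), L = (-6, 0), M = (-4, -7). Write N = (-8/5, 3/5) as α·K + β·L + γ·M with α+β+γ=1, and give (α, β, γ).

(2/5, 2/5, 1/5)

Signed area of the reference triangle: [KLM] = ½·(4·(0−(-7)) + (-6)·(-7−5) + (-4)·(5−0)) = ½·(28 + 72 − 20) = 40.
[NLM] = ½·((-8/5)·(0−(-7)) + (-6)·(-7−(3/5)) + (-4)·(3/5−0)) = ½·(-56/5 + 228/5 − 12/5) = 16, so the K-coordinate is 16/40 = 2/5.
[KNM] = ½·(4·(3/5−(-7)) + (-8/5)·(-7−5) + (-4)·(5−(3/5))) = ½·(152/5 + 96/5 − 88/5) = 16, so the L-coordinate is 2/5.
[KLN] = ½·(4·(0−(3/5)) + (-6)·(3/5−5) + (-8/5)·(5−0)) = ½·(-12/5 + 132/5 − 8) = 8, so the M-coordinate is 1/5.
Check: 2/5 + 2/5 + 1/5 = 1.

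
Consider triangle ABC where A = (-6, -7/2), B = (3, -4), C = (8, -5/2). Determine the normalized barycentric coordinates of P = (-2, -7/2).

Signed area of the reference triangle: [ABC] = ½·((-6)·(-4−(-5/2)) + 3·(-5/2−(-7/2)) + 8·(-7/2−(-4))) = ½·(9 + 3 + 4) = 8.
[PBC] = ½·((-2)·(-4−(-5/2)) + 3·(-5/2−(-7/2)) + 8·(-7/2−(-4))) = ½·(3 + 3 + 4) = 5, so the A-coordinate is 5/8 = 5/8.
[APC] = ½·((-6)·(-7/2−(-5/2)) + (-2)·(-5/2−(-7/2)) + 8·(-7/2−(-7/2))) = ½·(6 − 2 + 0) = 2, so the B-coordinate is 1/4.
[ABP] = ½·((-6)·(-4−(-7/2)) + 3·(-7/2−(-7/2)) + (-2)·(-7/2−(-4))) = ½·(3 + 0 − 1) = 1, so the C-coordinate is 1/8.

(5/8, 1/4, 1/8)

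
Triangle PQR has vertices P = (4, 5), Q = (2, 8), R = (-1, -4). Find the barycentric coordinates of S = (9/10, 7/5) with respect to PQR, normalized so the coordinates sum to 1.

Signed area of the reference triangle: [PQR] = ½·(4·(8−(-4)) + 2·(-4−5) + (-1)·(5−8)) = ½·(48 − 18 + 3) = 33/2.
[SQR] = ½·((9/10)·(8−(-4)) + 2·(-4−(7/5)) + (-1)·(7/5−8)) = ½·(54/5 − 54/5 + 33/5) = 33/10, so the P-coordinate is (33/10)/(33/2) = 1/5.
[PSR] = ½·(4·(7/5−(-4)) + (9/10)·(-4−5) + (-1)·(5−(7/5))) = ½·(108/5 − 81/10 − 18/5) = 99/20, so the Q-coordinate is 3/10.
[PQS] = ½·(4·(8−(7/5)) + 2·(7/5−5) + (9/10)·(5−8)) = ½·(132/5 − 36/5 − 27/10) = 33/4, so the R-coordinate is 1/2.

(1/5, 3/10, 1/2)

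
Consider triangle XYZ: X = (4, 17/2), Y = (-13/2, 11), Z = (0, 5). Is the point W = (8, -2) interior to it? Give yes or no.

no

Barycentric coordinates of W: (10/187, -224/187, 401/187).
The three coordinates are positive, negative, positive; a point is interior exactly when all three are positive.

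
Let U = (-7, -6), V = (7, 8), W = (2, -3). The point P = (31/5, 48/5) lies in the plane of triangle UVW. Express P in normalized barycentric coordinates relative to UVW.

(1/5, 6/5, -2/5)

Signed area of the reference triangle: [UVW] = ½·((-7)·(8−(-3)) + 7·(-3−(-6)) + 2·(-6−8)) = ½·(-77 + 21 − 28) = -42.
[PVW] = ½·((31/5)·(8−(-3)) + 7·(-3−(48/5)) + 2·(48/5−8)) = ½·(341/5 − 441/5 + 16/5) = -42/5, so the U-coordinate is (-42/5)/(-42) = 1/5.
[UPW] = ½·((-7)·(48/5−(-3)) + (31/5)·(-3−(-6)) + 2·(-6−(48/5))) = ½·(-441/5 + 93/5 − 156/5) = -252/5, so the V-coordinate is 6/5.
[UVP] = ½·((-7)·(8−(48/5)) + 7·(48/5−(-6)) + (31/5)·(-6−8)) = ½·(56/5 + 546/5 − 434/5) = 84/5, so the W-coordinate is -2/5.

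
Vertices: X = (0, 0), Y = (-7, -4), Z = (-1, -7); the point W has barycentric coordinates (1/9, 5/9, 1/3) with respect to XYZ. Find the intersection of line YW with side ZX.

(-3/4, -21/4)

Line YW meets ZX where the Y-coordinate vanishes; zeroing W's Y-weight and renormalizing leaves Z, X-weights 1/3 : 1/9 → (3/4, 1/4).
So V = (3/4)·Z + (1/4)·X = (-3/4, -21/4).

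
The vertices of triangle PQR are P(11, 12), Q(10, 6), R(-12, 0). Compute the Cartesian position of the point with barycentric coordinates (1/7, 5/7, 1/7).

S = (1/7)·P + (5/7)·Q + (1/7)·R.
x-coordinate: (1/7)·11 + (5/7)·10 + (1/7)·(-12) = 7.
y-coordinate: (1/7)·12 + (5/7)·6 + (1/7)·0 = 6.

(7, 6)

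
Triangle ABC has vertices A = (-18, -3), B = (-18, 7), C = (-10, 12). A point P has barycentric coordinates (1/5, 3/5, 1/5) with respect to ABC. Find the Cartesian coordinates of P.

P = (1/5)·A + (3/5)·B + (1/5)·C.
x-coordinate: (1/5)·(-18) + (3/5)·(-18) + (1/5)·(-10) = -82/5.
y-coordinate: (1/5)·(-3) + (3/5)·7 + (1/5)·12 = 6.

(-82/5, 6)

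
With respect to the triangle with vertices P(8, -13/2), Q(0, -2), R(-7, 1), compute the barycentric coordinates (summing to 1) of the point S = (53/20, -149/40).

(11/20, 1/5, 1/4)

Signed area of the reference triangle: [PQR] = ½·(8·(-2−1) + 0·(1−(-13/2)) + (-7)·(-13/2−(-2))) = ½·(-24 + 0 + 63/2) = 15/4.
[SQR] = ½·((53/20)·(-2−1) + 0·(1−(-149/40)) + (-7)·(-149/40−(-2))) = ½·(-159/20 + 0 + 483/40) = 33/16, so the P-coordinate is (33/16)/(15/4) = 11/20.
[PSR] = ½·(8·(-149/40−1) + (53/20)·(1−(-13/2)) + (-7)·(-13/2−(-149/40))) = ½·(-189/5 + 159/8 + 777/40) = 3/4, so the Q-coordinate is 1/5.
[PQS] = ½·(8·(-2−(-149/40)) + 0·(-149/40−(-13/2)) + (53/20)·(-13/2−(-2))) = ½·(69/5 + 0 − 477/40) = 15/16, so the R-coordinate is 1/4.
Check: 11/20 + 1/5 + 1/4 = 1.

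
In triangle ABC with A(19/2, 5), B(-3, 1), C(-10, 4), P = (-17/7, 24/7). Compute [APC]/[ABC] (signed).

[ABC] = ½·((19/2)·(1−4) + (-3)·(4−5) + (-10)·(5−1)) = ½·(-57/2 + 3 − 40) = -131/4.
[APC] = ½·((19/2)·(24/7−4) + (-17/7)·(4−5) + (-10)·(5−(24/7))) = ½·(-38/7 + 17/7 − 110/7) = -131/14, so the ratio is (-131/14)/(-131/4) = 2/7.

2/7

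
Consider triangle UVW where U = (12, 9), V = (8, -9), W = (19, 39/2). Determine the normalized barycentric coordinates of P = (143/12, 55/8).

(3/4, 1/6, 1/12)

Signed area of the reference triangle: [UVW] = ½·(12·(-9−(39/2)) + 8·(39/2−9) + 19·(9−(-9))) = ½·(-342 + 84 + 342) = 42.
[PVW] = ½·((143/12)·(-9−(39/2)) + 8·(39/2−(55/8)) + 19·(55/8−(-9))) = ½·(-2717/8 + 101 + 2413/8) = 63/2, so the U-coordinate is (63/2)/42 = 3/4.
[UPW] = ½·(12·(55/8−(39/2)) + (143/12)·(39/2−9) + 19·(9−(55/8))) = ½·(-303/2 + 1001/8 + 323/8) = 7, so the V-coordinate is 1/6.
[UVP] = ½·(12·(-9−(55/8)) + 8·(55/8−9) + (143/12)·(9−(-9))) = ½·(-381/2 − 17 + 429/2) = 7/2, so the W-coordinate is 1/12.
Check: 3/4 + 1/6 + 1/12 = 1.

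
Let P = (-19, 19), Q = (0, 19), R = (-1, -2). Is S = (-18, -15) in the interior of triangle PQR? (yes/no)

Barycentric coordinates of S: (344/399, -197/133, 34/21).
The three coordinates are positive, negative, positive; a point is interior exactly when all three are positive.

no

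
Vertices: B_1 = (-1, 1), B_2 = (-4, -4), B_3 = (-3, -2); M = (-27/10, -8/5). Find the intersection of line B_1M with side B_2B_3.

(-25/8, -9/4)

Barycentric coordinates of M with respect to B_1B_2B_3: (1/5, 1/10, 7/10).
On side B_2B_3 the B_1-coordinate is zero; dropping M's B_1-weight 1/5 and renormalizing the remaining 1/10 : 7/10 gives weights 1/8, 7/8 on B_2, B_3.
N = (1/8)·(-4, -4) + (7/8)·(-3, -2) = (-25/8, -9/4).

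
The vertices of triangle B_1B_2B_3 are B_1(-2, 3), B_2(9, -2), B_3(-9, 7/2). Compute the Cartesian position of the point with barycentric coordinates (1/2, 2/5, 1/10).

M = (1/2)·B_1 + (2/5)·B_2 + (1/10)·B_3.
x-coordinate: (1/2)·(-2) + (2/5)·9 + (1/10)·(-9) = 17/10.
y-coordinate: (1/2)·3 + (2/5)·(-2) + (1/10)·(7/2) = 21/20.

(17/10, 21/20)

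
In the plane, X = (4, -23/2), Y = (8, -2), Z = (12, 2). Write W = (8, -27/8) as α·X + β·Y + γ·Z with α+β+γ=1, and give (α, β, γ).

Signed area of the reference triangle: [XYZ] = ½·(4·(-2−2) + 8·(2−(-23/2)) + 12·(-23/2−(-2))) = ½·(-16 + 108 − 114) = -11.
[WYZ] = ½·(8·(-2−2) + 8·(2−(-27/8)) + 12·(-27/8−(-2))) = ½·(-32 + 43 − 33/2) = -11/4, so the X-coordinate is (-11/4)/(-11) = 1/4.
[XWZ] = ½·(4·(-27/8−2) + 8·(2−(-23/2)) + 12·(-23/2−(-27/8))) = ½·(-43/2 + 108 − 195/2) = -11/2, so the Y-coordinate is 1/2.
[XYW] = ½·(4·(-2−(-27/8)) + 8·(-27/8−(-23/2)) + 8·(-23/2−(-2))) = ½·(11/2 + 65 − 76) = -11/4, so the Z-coordinate is 1/4.
Check: 1/4 + 1/2 + 1/4 = 1.

(1/4, 1/2, 1/4)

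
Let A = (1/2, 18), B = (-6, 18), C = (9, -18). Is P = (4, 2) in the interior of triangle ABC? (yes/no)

yes

Barycentric coordinates of P: (20/39, 5/117, 4/9).
The three coordinates are positive, positive, positive; a point is interior exactly when all three are positive.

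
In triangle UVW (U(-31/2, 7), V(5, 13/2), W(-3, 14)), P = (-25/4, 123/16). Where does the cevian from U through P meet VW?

(3, 67/8)

Barycentric coordinates of P with respect to UVW: (1/2, 3/8, 1/8).
On side VW the U-coordinate is zero; dropping P's U-weight 1/2 and renormalizing the remaining 3/8 : 1/8 gives weights 3/4, 1/4 on V, W.
Q = (3/4)·(5, 13/2) + (1/4)·(-3, 14) = (3, 67/8).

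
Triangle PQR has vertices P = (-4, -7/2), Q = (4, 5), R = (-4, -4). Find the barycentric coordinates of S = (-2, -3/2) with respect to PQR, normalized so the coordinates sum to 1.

(1/2, 1/4, 1/4)

Signed area of the reference triangle: [PQR] = ½·((-4)·(5−(-4)) + 4·(-4−(-7/2)) + (-4)·(-7/2−5)) = ½·(-36 − 2 + 34) = -2.
[SQR] = ½·((-2)·(5−(-4)) + 4·(-4−(-3/2)) + (-4)·(-3/2−5)) = ½·(-18 − 10 + 26) = -1, so the P-coordinate is (-1)/(-2) = 1/2.
[PSR] = ½·((-4)·(-3/2−(-4)) + (-2)·(-4−(-7/2)) + (-4)·(-7/2−(-3/2))) = ½·(-10 + 1 + 8) = -1/2, so the Q-coordinate is 1/4.
[PQS] = ½·((-4)·(5−(-3/2)) + 4·(-3/2−(-7/2)) + (-2)·(-7/2−5)) = ½·(-26 + 8 + 17) = -1/2, so the R-coordinate is 1/4.
Check: 1/2 + 1/4 + 1/4 = 1.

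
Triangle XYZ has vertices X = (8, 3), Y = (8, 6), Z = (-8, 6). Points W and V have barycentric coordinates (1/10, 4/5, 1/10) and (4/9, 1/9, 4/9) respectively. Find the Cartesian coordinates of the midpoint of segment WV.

(164/45, 311/60)

Barycentric coordinates of the midpoint are the average: (49/180, 41/90, 49/180).
Converting: (49/180)·X + (41/90)·Y + (49/180)·Z = (164/45, 311/60).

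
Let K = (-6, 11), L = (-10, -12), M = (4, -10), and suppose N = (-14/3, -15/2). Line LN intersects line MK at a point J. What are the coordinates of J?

(2/3, -3)

Barycentric coordinates of N with respect to KLM: (1/6, 1/2, 1/3).
On side MK the L-coordinate is zero; dropping N's L-weight 1/2 and renormalizing the remaining 1/3 : 1/6 gives weights 2/3, 1/3 on M, K.
J = (2/3)·(4, -10) + (1/3)·(-6, 11) = (2/3, -3).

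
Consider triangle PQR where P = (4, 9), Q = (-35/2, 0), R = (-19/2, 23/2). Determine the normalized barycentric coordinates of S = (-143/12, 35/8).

Signed area of the reference triangle: [PQR] = ½·(4·(0−(23/2)) + (-35/2)·(23/2−9) + (-19/2)·(9−0)) = ½·(-46 − 175/4 − 171/2) = -701/8.
[SQR] = ½·((-143/12)·(0−(23/2)) + (-35/2)·(23/2−(35/8)) + (-19/2)·(35/8−0)) = ½·(3289/24 − 1995/16 − 665/16) = -701/48, so the P-coordinate is (-701/48)/(-701/8) = 1/6.
[PSR] = ½·(4·(35/8−(23/2)) + (-143/12)·(23/2−9) + (-19/2)·(9−(35/8))) = ½·(-57/2 − 715/24 − 703/16) = -4907/96, so the Q-coordinate is 7/12.
[PQS] = ½·(4·(0−(35/8)) + (-35/2)·(35/8−9) + (-143/12)·(9−0)) = ½·(-35/2 + 1295/16 − 429/4) = -701/32, so the R-coordinate is 1/4.
Check: 1/6 + 7/12 + 1/4 = 1.

(1/6, 7/12, 1/4)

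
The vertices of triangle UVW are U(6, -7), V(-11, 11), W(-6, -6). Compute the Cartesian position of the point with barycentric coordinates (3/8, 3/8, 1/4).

P = (3/8)·U + (3/8)·V + (1/4)·W.
x-coordinate: (3/8)·6 + (3/8)·(-11) + (1/4)·(-6) = -27/8.
y-coordinate: (3/8)·(-7) + (3/8)·11 + (1/4)·(-6) = 0.

(-27/8, 0)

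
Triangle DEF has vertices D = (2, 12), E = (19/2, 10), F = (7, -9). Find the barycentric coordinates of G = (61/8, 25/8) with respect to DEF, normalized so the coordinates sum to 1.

(1/8, 1/2, 3/8)

Signed area of the reference triangle: [DEF] = ½·(2·(10−(-9)) + (19/2)·(-9−12) + 7·(12−10)) = ½·(38 − 399/2 + 14) = -295/4.
[GEF] = ½·((61/8)·(10−(-9)) + (19/2)·(-9−(25/8)) + 7·(25/8−10)) = ½·(1159/8 − 1843/16 − 385/8) = -295/32, so the D-coordinate is (-295/32)/(-295/4) = 1/8.
[DGF] = ½·(2·(25/8−(-9)) + (61/8)·(-9−12) + 7·(12−(25/8))) = ½·(97/4 − 1281/8 + 497/8) = -295/8, so the E-coordinate is 1/2.
[DEG] = ½·(2·(10−(25/8)) + (19/2)·(25/8−12) + (61/8)·(12−10)) = ½·(55/4 − 1349/16 + 61/4) = -885/32, so the F-coordinate is 3/8.
Check: 1/8 + 1/2 + 3/8 = 1.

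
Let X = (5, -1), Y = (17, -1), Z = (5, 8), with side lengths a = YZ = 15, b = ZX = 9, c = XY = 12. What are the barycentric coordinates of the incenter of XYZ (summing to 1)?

(5/12, 1/4, 1/3)

The incenter has barycentric coordinates proportional to the opposite side lengths: (15 : 9 : 12).
Normalizing by 15+9+12 = 36 gives (5/12, 1/4, 1/3).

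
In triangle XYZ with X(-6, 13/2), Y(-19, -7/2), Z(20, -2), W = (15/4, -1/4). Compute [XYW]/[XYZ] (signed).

1/2

[XYZ] = ½·((-6)·(-7/2−(-2)) + (-19)·(-2−(13/2)) + 20·(13/2−(-7/2))) = ½·(9 + 323/2 + 200) = 741/4.
[XYW] = ½·((-6)·(-7/2−(-1/4)) + (-19)·(-1/4−(13/2)) + (15/4)·(13/2−(-7/2))) = ½·(39/2 + 513/4 + 75/2) = 741/8, so the ratio is (741/8)/(741/4) = 1/2.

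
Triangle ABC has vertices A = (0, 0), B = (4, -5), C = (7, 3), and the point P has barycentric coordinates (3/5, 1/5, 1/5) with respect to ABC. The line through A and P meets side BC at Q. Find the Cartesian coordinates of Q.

(11/2, -1)

Line AP meets BC where the A-coordinate vanishes; zeroing P's A-weight and renormalizing leaves B, C-weights 1/5 : 1/5 → (1/2, 1/2).
So Q = (1/2)·B + (1/2)·C = (11/2, -1).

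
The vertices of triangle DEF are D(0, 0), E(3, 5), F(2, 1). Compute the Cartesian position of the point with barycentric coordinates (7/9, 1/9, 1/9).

G = (7/9)·D + (1/9)·E + (1/9)·F.
x-coordinate: (7/9)·0 + (1/9)·3 + (1/9)·2 = 5/9.
y-coordinate: (7/9)·0 + (1/9)·5 + (1/9)·1 = 2/3.

(5/9, 2/3)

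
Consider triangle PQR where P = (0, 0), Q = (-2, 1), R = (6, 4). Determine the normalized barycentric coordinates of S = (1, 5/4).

(1/2, 1/4, 1/4)

Signed area of the reference triangle: [PQR] = ½·(0·(1−4) + (-2)·(4−0) + 6·(0−1)) = ½·(0 − 8 − 6) = -7.
[SQR] = ½·(1·(1−4) + (-2)·(4−(5/4)) + 6·(5/4−1)) = ½·(-3 − 11/2 + 3/2) = -7/2, so the P-coordinate is (-7/2)/(-7) = 1/2.
[PSR] = ½·(0·(5/4−4) + 1·(4−0) + 6·(0−(5/4))) = ½·(0 + 4 − 15/2) = -7/4, so the Q-coordinate is 1/4.
[PQS] = ½·(0·(1−(5/4)) + (-2)·(5/4−0) + 1·(0−1)) = ½·(0 − 5/2 − 1) = -7/4, so the R-coordinate is 1/4.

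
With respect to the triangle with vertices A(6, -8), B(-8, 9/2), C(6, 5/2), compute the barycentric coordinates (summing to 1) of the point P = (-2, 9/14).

Signed area of the reference triangle: [ABC] = ½·(6·(9/2−(5/2)) + (-8)·(5/2−(-8)) + 6·(-8−(9/2))) = ½·(12 − 84 − 75) = -147/2.
[PBC] = ½·((-2)·(9/2−(5/2)) + (-8)·(5/2−(9/14)) + 6·(9/14−(9/2))) = ½·(-4 − 104/7 − 162/7) = -21, so the A-coordinate is (-21)/(-147/2) = 2/7.
[APC] = ½·(6·(9/14−(5/2)) + (-2)·(5/2−(-8)) + 6·(-8−(9/14))) = ½·(-78/7 − 21 − 363/7) = -42, so the B-coordinate is 4/7.
[ABP] = ½·(6·(9/2−(9/14)) + (-8)·(9/14−(-8)) + (-2)·(-8−(9/2))) = ½·(162/7 − 484/7 + 25) = -21/2, so the C-coordinate is 1/7.

(2/7, 4/7, 1/7)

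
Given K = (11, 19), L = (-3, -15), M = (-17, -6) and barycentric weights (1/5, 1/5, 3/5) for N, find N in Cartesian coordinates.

N = (1/5)·K + (1/5)·L + (3/5)·M.
x-coordinate: (1/5)·11 + (1/5)·(-3) + (3/5)·(-17) = -43/5.
y-coordinate: (1/5)·19 + (1/5)·(-15) + (3/5)·(-6) = -14/5.

(-43/5, -14/5)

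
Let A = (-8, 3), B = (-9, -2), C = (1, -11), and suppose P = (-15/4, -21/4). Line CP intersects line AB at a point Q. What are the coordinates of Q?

(-17/2, 1/2)

Barycentric coordinates of P with respect to ABC: (1/4, 1/4, 1/2).
On side AB the C-coordinate is zero; dropping P's C-weight 1/2 and renormalizing the remaining 1/4 : 1/4 gives weights 1/2, 1/2 on A, B.
Q = (1/2)·(-8, 3) + (1/2)·(-9, -2) = (-17/2, 1/2).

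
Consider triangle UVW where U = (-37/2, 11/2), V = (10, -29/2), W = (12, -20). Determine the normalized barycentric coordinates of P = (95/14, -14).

Signed area of the reference triangle: [UVW] = ½·((-37/2)·(-29/2−(-20)) + 10·(-20−(11/2)) + 12·(11/2−(-29/2))) = ½·(-407/4 − 255 + 240) = -467/8.
[PVW] = ½·((95/14)·(-29/2−(-20)) + 10·(-20−(-14)) + 12·(-14−(-29/2))) = ½·(1045/28 − 60 + 6) = -467/56, so the U-coordinate is (-467/56)/(-467/8) = 1/7.
[UPW] = ½·((-37/2)·(-14−(-20)) + (95/14)·(-20−(11/2)) + 12·(11/2−(-14))) = ½·(-111 − 4845/28 + 234) = -1401/56, so the V-coordinate is 3/7.
[UVP] = ½·((-37/2)·(-29/2−(-14)) + 10·(-14−(11/2)) + (95/14)·(11/2−(-29/2))) = ½·(37/4 − 195 + 950/7) = -1401/56, so the W-coordinate is 3/7.
Check: 1/7 + 3/7 + 3/7 = 1.

(1/7, 3/7, 3/7)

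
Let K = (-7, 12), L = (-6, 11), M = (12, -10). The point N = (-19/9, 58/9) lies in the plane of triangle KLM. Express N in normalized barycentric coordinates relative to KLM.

Signed area of the reference triangle: [KLM] = ½·((-7)·(11−(-10)) + (-6)·(-10−12) + 12·(12−11)) = ½·(-147 + 132 + 12) = -3/2.
[NLM] = ½·((-19/9)·(11−(-10)) + (-6)·(-10−(58/9)) + 12·(58/9−11)) = ½·(-133/3 + 296/3 − 164/3) = -1/6, so the K-coordinate is (-1/6)/(-3/2) = 1/9.
[KNM] = ½·((-7)·(58/9−(-10)) + (-19/9)·(-10−12) + 12·(12−(58/9))) = ½·(-1036/9 + 418/9 + 200/3) = -1, so the L-coordinate is 2/3.
[KLN] = ½·((-7)·(11−(58/9)) + (-6)·(58/9−12) + (-19/9)·(12−11)) = ½·(-287/9 + 100/3 − 19/9) = -1/3, so the M-coordinate is 2/9.

(1/9, 2/3, 2/9)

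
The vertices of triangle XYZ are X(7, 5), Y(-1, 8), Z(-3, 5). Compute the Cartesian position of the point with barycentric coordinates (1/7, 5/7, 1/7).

W = (1/7)·X + (5/7)·Y + (1/7)·Z.
x-coordinate: (1/7)·7 + (5/7)·(-1) + (1/7)·(-3) = -1/7.
y-coordinate: (1/7)·5 + (5/7)·8 + (1/7)·5 = 50/7.

(-1/7, 50/7)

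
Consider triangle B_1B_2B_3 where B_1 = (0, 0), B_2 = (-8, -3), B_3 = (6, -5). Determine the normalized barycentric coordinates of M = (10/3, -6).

Signed area of the reference triangle: [B_1B_2B_3] = ½·(0·(-3−(-5)) + (-8)·(-5−0) + 6·(0−(-3))) = ½·(0 + 40 + 18) = 29.
[MB_2B_3] = ½·((10/3)·(-3−(-5)) + (-8)·(-5−(-6)) + 6·(-6−(-3))) = ½·(20/3 − 8 − 18) = -29/3, so the B_1-coordinate is (-29/3)/29 = -1/3.
[B_1MB_3] = ½·(0·(-6−(-5)) + (10/3)·(-5−0) + 6·(0−(-6))) = ½·(0 − 50/3 + 36) = 29/3, so the B_2-coordinate is 1/3.
[B_1B_2M] = ½·(0·(-3−(-6)) + (-8)·(-6−0) + (10/3)·(0−(-3))) = ½·(0 + 48 + 10) = 29, so the B_3-coordinate is 1.
Check: -1/3 + 1/3 + 1 = 1.

(-1/3, 1/3, 1)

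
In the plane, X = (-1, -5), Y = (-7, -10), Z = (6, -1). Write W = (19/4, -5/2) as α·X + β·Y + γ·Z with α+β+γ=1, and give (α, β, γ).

Signed area of the reference triangle: [XYZ] = ½·((-1)·(-10−(-1)) + (-7)·(-1−(-5)) + 6·(-5−(-10))) = ½·(9 − 28 + 30) = 11/2.
[WYZ] = ½·((19/4)·(-10−(-1)) + (-7)·(-1−(-5/2)) + 6·(-5/2−(-10))) = ½·(-171/4 − 21/2 + 45) = -33/8, so the X-coordinate is (-33/8)/(11/2) = -3/4.
[XWZ] = ½·((-1)·(-5/2−(-1)) + (19/4)·(-1−(-5)) + 6·(-5−(-5/2))) = ½·(3/2 + 19 − 15) = 11/4, so the Y-coordinate is 1/2.
[XYW] = ½·((-1)·(-10−(-5/2)) + (-7)·(-5/2−(-5)) + (19/4)·(-5−(-10))) = ½·(15/2 − 35/2 + 95/4) = 55/8, so the Z-coordinate is 5/4.
Check: -3/4 + 1/2 + 5/4 = 1.

(-3/4, 1/2, 5/4)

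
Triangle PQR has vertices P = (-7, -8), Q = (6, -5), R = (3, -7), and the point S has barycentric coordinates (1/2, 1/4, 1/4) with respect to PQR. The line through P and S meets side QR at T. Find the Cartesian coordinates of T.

Line PS meets QR where the P-coordinate vanishes; zeroing S's P-weight and renormalizing leaves Q, R-weights 1/4 : 1/4 → (1/2, 1/2).
So T = (1/2)·Q + (1/2)·R = (9/2, -6).

(9/2, -6)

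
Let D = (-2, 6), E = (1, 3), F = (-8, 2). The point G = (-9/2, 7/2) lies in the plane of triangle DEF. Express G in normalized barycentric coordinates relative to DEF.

(1/3, 1/6, 1/2)

Signed area of the reference triangle: [DEF] = ½·((-2)·(3−2) + 1·(2−6) + (-8)·(6−3)) = ½·(-2 − 4 − 24) = -15.
[GEF] = ½·((-9/2)·(3−2) + 1·(2−(7/2)) + (-8)·(7/2−3)) = ½·(-9/2 − 3/2 − 4) = -5, so the D-coordinate is (-5)/(-15) = 1/3.
[DGF] = ½·((-2)·(7/2−2) + (-9/2)·(2−6) + (-8)·(6−(7/2))) = ½·(-3 + 18 − 20) = -5/2, so the E-coordinate is 1/6.
[DEG] = ½·((-2)·(3−(7/2)) + 1·(7/2−6) + (-9/2)·(6−3)) = ½·(1 − 5/2 − 27/2) = -15/2, so the F-coordinate is 1/2.
Check: 1/3 + 1/6 + 1/2 = 1.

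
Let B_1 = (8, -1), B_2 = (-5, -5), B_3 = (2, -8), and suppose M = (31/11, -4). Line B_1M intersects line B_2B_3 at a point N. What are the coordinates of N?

Barycentric coordinates of M with respect to B_1B_2B_3: (5/11, 3/11, 3/11).
On side B_2B_3 the B_1-coordinate is zero; dropping M's B_1-weight 5/11 and renormalizing the remaining 3/11 : 3/11 gives weights 1/2, 1/2 on B_2, B_3.
N = (1/2)·(-5, -5) + (1/2)·(2, -8) = (-3/2, -13/2).

(-3/2, -13/2)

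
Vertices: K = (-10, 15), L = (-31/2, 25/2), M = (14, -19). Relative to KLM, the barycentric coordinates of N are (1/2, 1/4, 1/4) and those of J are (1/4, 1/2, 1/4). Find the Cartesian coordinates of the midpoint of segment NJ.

Barycentric coordinates of the midpoint are the average: (3/8, 3/8, 1/4).
Converting: (3/8)·K + (3/8)·L + (1/4)·M = (-97/16, 89/16).

(-97/16, 89/16)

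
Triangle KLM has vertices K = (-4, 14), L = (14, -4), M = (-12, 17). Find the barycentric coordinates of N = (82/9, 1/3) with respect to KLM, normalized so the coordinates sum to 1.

(1/9, 7/9, 1/9)

Signed area of the reference triangle: [KLM] = ½·((-4)·(-4−17) + 14·(17−14) + (-12)·(14−(-4))) = ½·(84 + 42 − 216) = -45.
[NLM] = ½·((82/9)·(-4−17) + 14·(17−(1/3)) + (-12)·(1/3−(-4))) = ½·(-574/3 + 700/3 − 52) = -5, so the K-coordinate is (-5)/(-45) = 1/9.
[KNM] = ½·((-4)·(1/3−17) + (82/9)·(17−14) + (-12)·(14−(1/3))) = ½·(200/3 + 82/3 − 164) = -35, so the L-coordinate is 7/9.
[KLN] = ½·((-4)·(-4−(1/3)) + 14·(1/3−14) + (82/9)·(14−(-4))) = ½·(52/3 − 574/3 + 164) = -5, so the M-coordinate is 1/9.
Check: 1/9 + 7/9 + 1/9 = 1.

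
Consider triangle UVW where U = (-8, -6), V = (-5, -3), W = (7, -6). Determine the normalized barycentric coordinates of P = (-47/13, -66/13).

Signed area of the reference triangle: [UVW] = ½·((-8)·(-3−(-6)) + (-5)·(-6−(-6)) + 7·(-6−(-3))) = ½·(-24 + 0 − 21) = -45/2.
[PVW] = ½·((-47/13)·(-3−(-6)) + (-5)·(-6−(-66/13)) + 7·(-66/13−(-3))) = ½·(-141/13 + 60/13 − 189/13) = -135/13, so the U-coordinate is (-135/13)/(-45/2) = 6/13.
[UPW] = ½·((-8)·(-66/13−(-6)) + (-47/13)·(-6−(-6)) + 7·(-6−(-66/13))) = ½·(-96/13 + 0 − 84/13) = -90/13, so the V-coordinate is 4/13.
[UVP] = ½·((-8)·(-3−(-66/13)) + (-5)·(-66/13−(-6)) + (-47/13)·(-6−(-3))) = ½·(-216/13 − 60/13 + 141/13) = -135/26, so the W-coordinate is 3/13.

(6/13, 4/13, 3/13)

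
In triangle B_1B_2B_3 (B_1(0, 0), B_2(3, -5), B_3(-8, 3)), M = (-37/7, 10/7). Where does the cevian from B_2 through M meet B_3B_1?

Barycentric coordinates of M with respect to B_1B_2B_3: (1/7, 1/7, 5/7).
On side B_3B_1 the B_2-coordinate is zero; dropping M's B_2-weight 1/7 and renormalizing the remaining 5/7 : 1/7 gives weights 5/6, 1/6 on B_3, B_1.
N = (5/6)·(-8, 3) + (1/6)·(0, 0) = (-20/3, 5/2).

(-20/3, 5/2)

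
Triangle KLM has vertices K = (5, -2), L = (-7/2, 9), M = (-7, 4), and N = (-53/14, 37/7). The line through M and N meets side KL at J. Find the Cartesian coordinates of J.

(-11/8, 25/4)

Barycentric coordinates of N with respect to KLM: (1/7, 3/7, 3/7).
On side KL the M-coordinate is zero; dropping N's M-weight 3/7 and renormalizing the remaining 1/7 : 3/7 gives weights 1/4, 3/4 on K, L.
J = (1/4)·(5, -2) + (3/4)·(-7/2, 9) = (-11/8, 25/4).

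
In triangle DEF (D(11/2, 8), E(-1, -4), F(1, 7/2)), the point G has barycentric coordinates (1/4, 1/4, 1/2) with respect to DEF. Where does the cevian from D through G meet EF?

(1/3, 1)

Line DG meets EF where the D-coordinate vanishes; zeroing G's D-weight and renormalizing leaves E, F-weights 1/4 : 1/2 → (1/3, 2/3).
So H = (1/3)·E + (2/3)·F = (1/3, 1).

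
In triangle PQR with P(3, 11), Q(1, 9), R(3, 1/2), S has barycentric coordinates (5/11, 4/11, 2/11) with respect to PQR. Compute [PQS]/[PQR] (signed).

The signed ratio [PQS]/[PQR] equals the barycentric coordinate of S at vertex R, which is 2/11.

2/11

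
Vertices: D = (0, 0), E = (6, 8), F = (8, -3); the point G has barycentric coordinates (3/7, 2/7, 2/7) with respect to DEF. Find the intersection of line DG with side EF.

Line DG meets EF where the D-coordinate vanishes; zeroing G's D-weight and renormalizing leaves E, F-weights 2/7 : 2/7 → (1/2, 1/2).
So H = (1/2)·E + (1/2)·F = (7, 5/2).

(7, 5/2)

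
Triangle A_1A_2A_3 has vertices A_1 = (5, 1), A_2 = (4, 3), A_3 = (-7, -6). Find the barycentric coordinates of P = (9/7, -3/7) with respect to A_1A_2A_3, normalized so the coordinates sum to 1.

(3/7, 2/7, 2/7)

Signed area of the reference triangle: [A_1A_2A_3] = ½·(5·(3−(-6)) + 4·(-6−1) + (-7)·(1−3)) = ½·(45 − 28 + 14) = 31/2.
[PA_2A_3] = ½·((9/7)·(3−(-6)) + 4·(-6−(-3/7)) + (-7)·(-3/7−3)) = ½·(81/7 − 156/7 + 24) = 93/14, so the A_1-coordinate is (93/14)/(31/2) = 3/7.
[A_1PA_3] = ½·(5·(-3/7−(-6)) + (9/7)·(-6−1) + (-7)·(1−(-3/7))) = ½·(195/7 − 9 − 10) = 31/7, so the A_2-coordinate is 2/7.
[A_1A_2P] = ½·(5·(3−(-3/7)) + 4·(-3/7−1) + (9/7)·(1−3)) = ½·(120/7 − 40/7 − 18/7) = 31/7, so the A_3-coordinate is 2/7.
Check: 3/7 + 2/7 + 2/7 = 1.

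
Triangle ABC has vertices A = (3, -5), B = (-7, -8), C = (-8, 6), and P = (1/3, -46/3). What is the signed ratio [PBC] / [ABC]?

2/3

[ABC] = ½·(3·(-8−6) + (-7)·(6−(-5)) + (-8)·(-5−(-8))) = ½·(-42 − 77 − 24) = -143/2.
[PBC] = ½·((1/3)·(-8−6) + (-7)·(6−(-46/3)) + (-8)·(-46/3−(-8))) = ½·(-14/3 − 448/3 + 176/3) = -143/3, so the ratio is (-143/3)/(-143/2) = 2/3.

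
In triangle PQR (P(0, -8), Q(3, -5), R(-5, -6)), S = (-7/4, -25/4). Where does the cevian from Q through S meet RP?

Barycentric coordinates of S with respect to PQR: (1/4, 1/4, 1/2).
On side RP the Q-coordinate is zero; dropping S's Q-weight 1/4 and renormalizing the remaining 1/2 : 1/4 gives weights 2/3, 1/3 on R, P.
T = (2/3)·(-5, -6) + (1/3)·(0, -8) = (-10/3, -20/3).

(-10/3, -20/3)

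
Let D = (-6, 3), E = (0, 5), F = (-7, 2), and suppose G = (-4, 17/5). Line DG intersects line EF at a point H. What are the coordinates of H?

Barycentric coordinates of G with respect to DEF: (1/5, 2/5, 2/5).
On side EF the D-coordinate is zero; dropping G's D-weight 1/5 and renormalizing the remaining 2/5 : 2/5 gives weights 1/2, 1/2 on E, F.
H = (1/2)·(0, 5) + (1/2)·(-7, 2) = (-7/2, 7/2).

(-7/2, 7/2)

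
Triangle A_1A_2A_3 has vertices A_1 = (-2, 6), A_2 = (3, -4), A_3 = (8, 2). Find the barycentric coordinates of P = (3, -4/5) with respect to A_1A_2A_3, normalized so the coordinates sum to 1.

(1/5, 3/5, 1/5)

Signed area of the reference triangle: [A_1A_2A_3] = ½·((-2)·(-4−2) + 3·(2−6) + 8·(6−(-4))) = ½·(12 − 12 + 80) = 40.
[PA_2A_3] = ½·(3·(-4−2) + 3·(2−(-4/5)) + 8·(-4/5−(-4))) = ½·(-18 + 42/5 + 128/5) = 8, so the A_1-coordinate is 8/40 = 1/5.
[A_1PA_3] = ½·((-2)·(-4/5−2) + 3·(2−6) + 8·(6−(-4/5))) = ½·(28/5 − 12 + 272/5) = 24, so the A_2-coordinate is 3/5.
[A_1A_2P] = ½·((-2)·(-4−(-4/5)) + 3·(-4/5−6) + 3·(6−(-4))) = ½·(32/5 − 102/5 + 30) = 8, so the A_3-coordinate is 1/5.
Check: 1/5 + 3/5 + 1/5 = 1.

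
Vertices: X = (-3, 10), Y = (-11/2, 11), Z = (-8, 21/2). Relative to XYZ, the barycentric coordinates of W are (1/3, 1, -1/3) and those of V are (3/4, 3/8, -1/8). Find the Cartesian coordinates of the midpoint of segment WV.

(-343/96, 1015/96)

Barycentric coordinates of the midpoint are the average: (13/24, 11/16, -11/48).
Converting: (13/24)·X + (11/16)·Y + (-11/48)·Z = (-343/96, 1015/96).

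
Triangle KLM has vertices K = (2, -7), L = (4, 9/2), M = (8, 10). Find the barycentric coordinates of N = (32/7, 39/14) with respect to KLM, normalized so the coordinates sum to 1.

Signed area of the reference triangle: [KLM] = ½·(2·(9/2−10) + 4·(10−(-7)) + 8·(-7−(9/2))) = ½·(-11 + 68 − 92) = -35/2.
[NLM] = ½·((32/7)·(9/2−10) + 4·(10−(39/14)) + 8·(39/14−(9/2))) = ½·(-176/7 + 202/7 − 96/7) = -5, so the K-coordinate is (-5)/(-35/2) = 2/7.
[KNM] = ½·(2·(39/14−10) + (32/7)·(10−(-7)) + 8·(-7−(39/14))) = ½·(-101/7 + 544/7 − 548/7) = -15/2, so the L-coordinate is 3/7.
[KLN] = ½·(2·(9/2−(39/14)) + 4·(39/14−(-7)) + (32/7)·(-7−(9/2))) = ½·(24/7 + 274/7 − 368/7) = -5, so the M-coordinate is 2/7.

(2/7, 3/7, 2/7)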